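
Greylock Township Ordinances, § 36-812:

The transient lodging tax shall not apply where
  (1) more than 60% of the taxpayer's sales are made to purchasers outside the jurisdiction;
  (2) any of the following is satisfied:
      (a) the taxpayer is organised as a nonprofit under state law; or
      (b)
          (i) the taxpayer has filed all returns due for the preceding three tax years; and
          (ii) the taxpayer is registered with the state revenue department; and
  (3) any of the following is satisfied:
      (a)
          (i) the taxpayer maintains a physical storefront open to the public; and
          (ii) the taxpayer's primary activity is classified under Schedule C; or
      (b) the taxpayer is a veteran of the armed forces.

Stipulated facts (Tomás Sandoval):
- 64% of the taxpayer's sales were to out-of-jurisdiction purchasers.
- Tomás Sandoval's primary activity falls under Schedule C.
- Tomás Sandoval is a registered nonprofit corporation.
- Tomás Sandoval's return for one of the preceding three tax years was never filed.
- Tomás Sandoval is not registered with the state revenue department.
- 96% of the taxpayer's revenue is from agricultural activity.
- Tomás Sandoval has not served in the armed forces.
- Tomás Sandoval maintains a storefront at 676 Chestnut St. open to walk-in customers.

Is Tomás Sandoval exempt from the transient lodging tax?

(1) >60% out-of-jur. sales — met.
(a) nonprofit — holds.
(i) returns current — not satisfied.
(ii) state-registered — fails.
So (b) is not satisfied (F AND F).
(2): T OR F → true.
(i) has storefront — met.
(ii) Schedule C activity — satisfied.
So (a) is satisfied (T AND T).
(b) veteran — fails.
(3): T OR F → true.
So Overall is satisfied (T AND T AND T).

Yes — exempt.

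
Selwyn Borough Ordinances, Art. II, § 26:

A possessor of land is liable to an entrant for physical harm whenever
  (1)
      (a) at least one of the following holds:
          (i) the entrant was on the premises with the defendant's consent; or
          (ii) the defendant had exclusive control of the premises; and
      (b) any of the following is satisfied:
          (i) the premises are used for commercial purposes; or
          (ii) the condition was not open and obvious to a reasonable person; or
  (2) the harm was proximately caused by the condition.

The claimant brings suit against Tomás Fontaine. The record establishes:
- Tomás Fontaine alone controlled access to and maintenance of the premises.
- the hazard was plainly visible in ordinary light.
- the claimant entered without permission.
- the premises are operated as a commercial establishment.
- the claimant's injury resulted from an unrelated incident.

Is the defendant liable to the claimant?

Yes — liable.

(i) consent to enter — not met.
(ii) exclusive control — holds.
(a) = F OR T = true.
(i) commercial use — met.
(ii) not open/obvious — not satisfied.
(b) = T OR F = true.
(1): T AND T → true.
(2) proximate cause — fails.
Overall: T OR F → true.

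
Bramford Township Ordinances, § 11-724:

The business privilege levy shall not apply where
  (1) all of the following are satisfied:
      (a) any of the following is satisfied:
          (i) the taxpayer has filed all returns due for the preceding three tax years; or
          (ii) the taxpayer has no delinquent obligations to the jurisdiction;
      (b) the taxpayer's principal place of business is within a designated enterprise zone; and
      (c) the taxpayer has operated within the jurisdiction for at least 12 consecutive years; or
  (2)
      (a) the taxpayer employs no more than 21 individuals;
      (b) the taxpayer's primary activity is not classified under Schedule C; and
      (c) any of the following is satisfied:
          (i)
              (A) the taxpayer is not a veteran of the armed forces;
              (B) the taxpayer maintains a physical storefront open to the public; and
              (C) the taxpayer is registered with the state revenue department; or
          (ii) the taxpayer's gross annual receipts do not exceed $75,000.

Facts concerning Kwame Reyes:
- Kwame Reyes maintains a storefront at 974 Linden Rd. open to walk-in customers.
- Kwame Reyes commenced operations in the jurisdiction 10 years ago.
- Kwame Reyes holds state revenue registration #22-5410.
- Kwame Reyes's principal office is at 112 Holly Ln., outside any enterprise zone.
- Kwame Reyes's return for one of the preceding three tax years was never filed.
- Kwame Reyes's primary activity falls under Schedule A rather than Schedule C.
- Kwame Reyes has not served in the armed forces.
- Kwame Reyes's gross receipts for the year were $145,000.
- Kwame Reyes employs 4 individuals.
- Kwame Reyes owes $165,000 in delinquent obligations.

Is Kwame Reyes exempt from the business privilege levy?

(i) returns current — not satisfied.
(ii) no delinquency — not satisfied.
(a) = F OR F = false.
(b) in enterprise zone — not met.
(c) ≥ 12 yrs in jurisdiction — not met.
So (1) is not satisfied (F AND F AND F).
(a) ≤ 21 employees — met.
(b) not (Schedule C activity) — met.
(A) not (veteran) — satisfied.
(B) has storefront — holds.
(C) state-registered — met.
So (i) is satisfied (T AND T AND T).
(ii) receipts ≤ $75,000 — fails.
(c): T OR F → true.
(2): T AND T AND T → true.
So Overall is satisfied (F OR T).

Yes — exempt.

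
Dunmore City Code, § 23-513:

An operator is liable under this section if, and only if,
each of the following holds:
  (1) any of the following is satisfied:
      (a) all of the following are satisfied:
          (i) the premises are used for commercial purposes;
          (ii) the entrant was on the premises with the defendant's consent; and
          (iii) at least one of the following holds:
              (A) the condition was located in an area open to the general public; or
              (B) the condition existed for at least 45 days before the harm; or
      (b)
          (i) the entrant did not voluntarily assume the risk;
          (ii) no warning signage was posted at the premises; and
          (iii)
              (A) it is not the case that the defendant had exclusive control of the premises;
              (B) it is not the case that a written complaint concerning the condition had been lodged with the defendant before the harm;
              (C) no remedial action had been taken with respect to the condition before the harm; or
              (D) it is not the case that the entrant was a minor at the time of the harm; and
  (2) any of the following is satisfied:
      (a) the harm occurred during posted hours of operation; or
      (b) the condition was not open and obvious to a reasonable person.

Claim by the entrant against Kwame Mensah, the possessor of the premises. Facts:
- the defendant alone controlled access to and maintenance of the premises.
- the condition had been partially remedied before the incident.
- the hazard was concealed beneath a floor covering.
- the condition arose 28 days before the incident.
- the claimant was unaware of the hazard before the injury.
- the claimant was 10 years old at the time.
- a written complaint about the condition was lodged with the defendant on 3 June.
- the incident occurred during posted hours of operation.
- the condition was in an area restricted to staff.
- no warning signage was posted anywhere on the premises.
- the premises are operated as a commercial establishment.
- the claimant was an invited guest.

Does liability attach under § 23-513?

(i) commercial use — holds.
(ii) consent to enter — satisfied.
(A) public area — fails.
(B) condition ≥45 days old — not met.
So (iii) is not satisfied (F OR F).
(a): T AND T AND F → false.
(i) no assumed risk — met.
(ii) no signage posted — holds.
(A) not (exclusive control) — not satisfied.
(B) not (complaint lodged) — fails.
(C) no remedial action — not met.
(D) not (entrant a minor) — not met.
So (iii) is not satisfied (F OR F OR F OR F).
(b): T AND T AND F → false.
So (1) is not satisfied (F OR F).
(a) during posted hours — holds.
(b) not open/obvious — holds.
(2) = T OR T = true.
So Overall is not satisfied (F AND T).

No — not liable.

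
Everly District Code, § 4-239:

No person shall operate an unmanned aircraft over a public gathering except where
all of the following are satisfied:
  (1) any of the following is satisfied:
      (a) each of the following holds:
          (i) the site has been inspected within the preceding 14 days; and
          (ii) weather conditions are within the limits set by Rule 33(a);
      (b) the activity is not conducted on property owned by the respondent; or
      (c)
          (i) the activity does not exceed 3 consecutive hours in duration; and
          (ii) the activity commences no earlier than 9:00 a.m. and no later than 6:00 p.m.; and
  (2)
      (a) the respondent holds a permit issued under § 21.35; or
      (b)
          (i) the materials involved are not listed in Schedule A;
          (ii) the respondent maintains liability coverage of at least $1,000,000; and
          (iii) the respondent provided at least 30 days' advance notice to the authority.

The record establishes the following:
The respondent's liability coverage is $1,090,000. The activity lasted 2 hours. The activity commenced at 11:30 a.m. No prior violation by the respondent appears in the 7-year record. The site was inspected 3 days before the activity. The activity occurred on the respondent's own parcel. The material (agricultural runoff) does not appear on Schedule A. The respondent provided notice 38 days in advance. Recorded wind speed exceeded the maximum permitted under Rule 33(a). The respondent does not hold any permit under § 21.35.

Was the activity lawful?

(i) site inspected — satisfied.
(ii) weather ok — not met.
(a): T AND F → false.
(b) not (own property) — not satisfied.
(i) ≤ 3 hrs duration — satisfied.
(ii) start within hours — met.
(c) = T AND T = true.
(1) = F OR F OR T = true.
(a) holds permit — fails.
(i) not (Schedule A material) — satisfied.
(ii) coverage ≥ $1,000,000 — met.
(iii) ≥30 days' notice — satisfied.
(b) = T AND T AND T = true.
So (2) is satisfied (F OR T).
Overall = T AND T = true.

Yes — lawful.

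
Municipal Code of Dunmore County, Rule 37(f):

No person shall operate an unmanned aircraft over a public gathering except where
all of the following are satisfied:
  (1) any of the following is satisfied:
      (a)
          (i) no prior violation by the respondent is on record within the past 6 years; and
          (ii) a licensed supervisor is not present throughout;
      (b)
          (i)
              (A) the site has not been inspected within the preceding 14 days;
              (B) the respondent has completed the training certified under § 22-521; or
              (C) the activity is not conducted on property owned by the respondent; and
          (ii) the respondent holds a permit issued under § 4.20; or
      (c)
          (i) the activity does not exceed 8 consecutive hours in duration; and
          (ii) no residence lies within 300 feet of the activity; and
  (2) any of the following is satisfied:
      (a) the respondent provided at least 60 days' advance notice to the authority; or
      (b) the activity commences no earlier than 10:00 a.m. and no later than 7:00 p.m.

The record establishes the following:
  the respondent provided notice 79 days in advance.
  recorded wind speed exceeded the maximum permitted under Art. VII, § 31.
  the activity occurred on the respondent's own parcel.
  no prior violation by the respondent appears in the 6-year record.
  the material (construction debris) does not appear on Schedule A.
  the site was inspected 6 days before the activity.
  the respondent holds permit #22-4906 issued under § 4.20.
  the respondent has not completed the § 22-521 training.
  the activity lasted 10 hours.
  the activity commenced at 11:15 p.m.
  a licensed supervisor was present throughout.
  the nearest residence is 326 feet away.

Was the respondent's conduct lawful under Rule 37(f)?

No — unlawful.

(i) no prior violation — met.
(ii) not (supervisor present) — fails.
(a) = T AND F = false.
(A) not (site inspected) — not met.
(B) training certified — not met.
(C) not (own property) — not met.
(i) = F OR F OR F = false.
(ii) holds permit — holds.
So (b) is not satisfied (F AND T).
(i) ≤ 8 hrs duration — fails.
(ii) no residence in 300 ft — satisfied.
(c) = F AND T = false.
(1) = F OR F OR F = false.
(a) ≥60 days' notice — met.
(b) start within hours — fails.
So (2) is satisfied (T OR F).
So Overall is not satisfied (F AND T).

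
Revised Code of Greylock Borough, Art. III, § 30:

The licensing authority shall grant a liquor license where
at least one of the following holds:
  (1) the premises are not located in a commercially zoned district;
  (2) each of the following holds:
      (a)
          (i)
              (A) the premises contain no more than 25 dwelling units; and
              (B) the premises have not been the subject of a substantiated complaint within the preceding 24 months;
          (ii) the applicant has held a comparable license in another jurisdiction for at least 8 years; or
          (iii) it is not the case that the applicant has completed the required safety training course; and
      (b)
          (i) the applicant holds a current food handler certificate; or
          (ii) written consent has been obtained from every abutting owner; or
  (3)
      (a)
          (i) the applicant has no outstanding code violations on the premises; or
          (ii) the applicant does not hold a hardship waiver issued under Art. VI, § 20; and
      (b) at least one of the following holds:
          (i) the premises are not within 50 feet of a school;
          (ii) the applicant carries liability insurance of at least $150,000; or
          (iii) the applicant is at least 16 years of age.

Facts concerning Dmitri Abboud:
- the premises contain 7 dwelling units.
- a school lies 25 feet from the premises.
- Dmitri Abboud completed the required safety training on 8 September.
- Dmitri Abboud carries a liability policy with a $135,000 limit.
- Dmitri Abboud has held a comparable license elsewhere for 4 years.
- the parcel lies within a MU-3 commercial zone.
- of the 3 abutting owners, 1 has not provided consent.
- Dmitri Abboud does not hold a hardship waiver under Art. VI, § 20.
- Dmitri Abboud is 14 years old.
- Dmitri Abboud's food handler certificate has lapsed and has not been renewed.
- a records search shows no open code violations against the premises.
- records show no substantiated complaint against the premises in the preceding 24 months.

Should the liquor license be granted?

No — denied.

(1) not (commercially zoned) — not satisfied.
(A) ≤ 25 units — met.
(B) no complaint in 24 mo. — satisfied.
So (i) is satisfied (T AND T).
(ii) prior license ≥ 8 yr — not satisfied.
(iii) not (safety training) — not satisfied.
(a): T OR F OR F → true.
(i) food handler cert. — not met.
(ii) all abutters consent — not satisfied.
So (b) is not satisfied (F OR F).
(2): T AND F → false.
(i) no code violations — met.
(ii) not (hardship waiver) — holds.
So (a) is satisfied (T OR T).
(i) ≥50 ft from school — fails.
(ii) insurance ≥ $150,000 — fails.
(iii) age ≥ 16 — fails.
(b) = F OR F OR F = false.
(3): T AND F → false.
So Overall is not satisfied (F OR F OR F).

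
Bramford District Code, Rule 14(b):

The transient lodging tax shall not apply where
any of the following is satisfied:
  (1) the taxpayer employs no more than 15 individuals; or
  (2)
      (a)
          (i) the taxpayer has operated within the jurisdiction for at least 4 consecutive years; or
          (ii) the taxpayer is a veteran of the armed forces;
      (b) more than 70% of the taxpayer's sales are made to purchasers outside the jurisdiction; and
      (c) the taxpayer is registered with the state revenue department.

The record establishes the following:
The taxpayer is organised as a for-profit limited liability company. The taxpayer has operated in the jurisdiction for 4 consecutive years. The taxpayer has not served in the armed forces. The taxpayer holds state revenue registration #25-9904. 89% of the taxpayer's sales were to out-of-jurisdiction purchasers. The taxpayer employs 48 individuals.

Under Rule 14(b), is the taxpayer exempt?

Yes — exempt.

(1) ≤ 15 employees — not met.
(i) ≥ 4 yrs in jurisdiction — satisfied.
(ii) veteran — not met.
(a) = T OR F = true.
(b) >70% out-of-jur. sales — met.
(c) state-registered — holds.
(2): T AND T AND T → true.
So Overall is satisfied (F OR T).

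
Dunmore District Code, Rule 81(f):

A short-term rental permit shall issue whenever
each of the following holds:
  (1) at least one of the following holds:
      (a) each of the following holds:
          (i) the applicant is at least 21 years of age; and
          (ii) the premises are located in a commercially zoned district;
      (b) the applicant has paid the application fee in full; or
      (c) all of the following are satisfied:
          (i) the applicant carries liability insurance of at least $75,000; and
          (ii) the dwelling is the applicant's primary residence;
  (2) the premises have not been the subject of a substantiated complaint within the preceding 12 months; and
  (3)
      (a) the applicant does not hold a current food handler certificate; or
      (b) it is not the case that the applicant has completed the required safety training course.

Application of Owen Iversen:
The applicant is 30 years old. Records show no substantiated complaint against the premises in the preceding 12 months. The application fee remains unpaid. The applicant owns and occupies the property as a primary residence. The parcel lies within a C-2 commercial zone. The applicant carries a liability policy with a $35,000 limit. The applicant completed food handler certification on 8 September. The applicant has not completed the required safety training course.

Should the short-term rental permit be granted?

(i) age ≥ 21 — holds.
(ii) commercially zoned — holds.
(a): T AND T → true.
(b) fee paid — not satisfied.
(i) insurance ≥ $75,000 — fails.
(ii) primary residence — met.
So (c) is not satisfied (F AND T).
(1): T OR F OR F → true.
(2) no complaint in 12 mo. — holds.
(a) not (food handler cert.) — fails.
(b) not (safety training) — holds.
(3): F OR T → true.
Overall: T AND T AND T → true.

Yes — granted.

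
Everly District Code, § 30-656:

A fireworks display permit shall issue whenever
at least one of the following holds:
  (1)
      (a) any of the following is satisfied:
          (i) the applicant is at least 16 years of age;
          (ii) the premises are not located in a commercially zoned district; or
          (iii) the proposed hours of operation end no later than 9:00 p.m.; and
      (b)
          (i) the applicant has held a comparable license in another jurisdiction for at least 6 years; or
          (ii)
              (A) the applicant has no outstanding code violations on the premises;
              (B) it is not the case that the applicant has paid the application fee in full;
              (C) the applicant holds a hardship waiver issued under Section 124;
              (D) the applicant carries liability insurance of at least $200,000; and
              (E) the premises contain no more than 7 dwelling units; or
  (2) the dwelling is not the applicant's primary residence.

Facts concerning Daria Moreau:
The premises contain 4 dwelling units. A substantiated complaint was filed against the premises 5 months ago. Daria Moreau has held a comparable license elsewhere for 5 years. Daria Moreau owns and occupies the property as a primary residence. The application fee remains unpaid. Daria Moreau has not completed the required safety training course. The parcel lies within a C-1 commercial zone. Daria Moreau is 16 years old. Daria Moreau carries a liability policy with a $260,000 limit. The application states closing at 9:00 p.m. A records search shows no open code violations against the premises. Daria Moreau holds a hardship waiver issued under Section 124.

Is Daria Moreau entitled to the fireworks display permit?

Yes — granted.

(i) age ≥ 16 — met.
(ii) not (commercially zoned) — not satisfied.
(iii) closes by 9 p.m. — satisfied.
(a) = T OR F OR T = true.
(i) prior license ≥ 6 yr — not satisfied.
(A) no code violations — holds.
(B) not (fee paid) — met.
(C) hardship waiver — satisfied.
(D) insurance ≥ $200,000 — met.
(E) ≤ 7 units — satisfied.
(ii): T AND T AND T AND T AND T → true.
(b): F OR T → true.
(1) = T AND T = true.
(2) not (primary residence) — not satisfied.
Overall: T OR F → true.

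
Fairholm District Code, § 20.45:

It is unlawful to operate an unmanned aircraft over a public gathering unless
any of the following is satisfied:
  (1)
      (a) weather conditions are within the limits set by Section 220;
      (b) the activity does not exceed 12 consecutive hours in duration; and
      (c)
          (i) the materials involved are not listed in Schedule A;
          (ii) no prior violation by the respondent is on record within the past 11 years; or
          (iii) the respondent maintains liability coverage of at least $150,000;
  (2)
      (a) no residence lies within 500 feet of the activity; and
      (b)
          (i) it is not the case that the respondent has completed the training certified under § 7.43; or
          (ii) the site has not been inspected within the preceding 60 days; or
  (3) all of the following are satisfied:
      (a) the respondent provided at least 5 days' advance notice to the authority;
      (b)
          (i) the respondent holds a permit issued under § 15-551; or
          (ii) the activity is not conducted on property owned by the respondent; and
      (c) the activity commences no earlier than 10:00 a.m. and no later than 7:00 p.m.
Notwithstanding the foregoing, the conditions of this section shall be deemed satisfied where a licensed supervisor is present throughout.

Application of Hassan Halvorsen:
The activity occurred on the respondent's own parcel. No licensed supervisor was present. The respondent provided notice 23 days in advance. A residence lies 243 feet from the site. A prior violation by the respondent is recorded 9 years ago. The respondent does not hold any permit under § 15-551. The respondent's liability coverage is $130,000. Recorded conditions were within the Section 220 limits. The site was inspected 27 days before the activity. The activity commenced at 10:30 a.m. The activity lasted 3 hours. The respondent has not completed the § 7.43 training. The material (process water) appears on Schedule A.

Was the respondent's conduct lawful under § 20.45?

No — unlawful.

(a) weather ok — satisfied.
(b) ≤ 12 hrs duration — satisfied.
(i) not (Schedule A material) — not satisfied.
(ii) no prior violation — not satisfied.
(iii) coverage ≥ $150,000 — fails.
(c): F OR F OR F → false.
So (1) is not satisfied (T AND T AND F).
(a) no residence in 500 ft — not met.
(i) not (training certified) — satisfied.
(ii) not (site inspected) — not met.
So (b) is satisfied (T OR F).
(2) = F AND T = false.
(a) ≥5 days' notice — holds.
(i) holds permit — not satisfied.
(ii) not (own property) — not satisfied.
(b): F OR F → false.
(c) start within hours — holds.
So (3) is not satisfied (T AND F AND T).
Overall = F OR F OR F = false.
Exception (supervisor present) — not satisfied.
Result: main false OR exception false → false.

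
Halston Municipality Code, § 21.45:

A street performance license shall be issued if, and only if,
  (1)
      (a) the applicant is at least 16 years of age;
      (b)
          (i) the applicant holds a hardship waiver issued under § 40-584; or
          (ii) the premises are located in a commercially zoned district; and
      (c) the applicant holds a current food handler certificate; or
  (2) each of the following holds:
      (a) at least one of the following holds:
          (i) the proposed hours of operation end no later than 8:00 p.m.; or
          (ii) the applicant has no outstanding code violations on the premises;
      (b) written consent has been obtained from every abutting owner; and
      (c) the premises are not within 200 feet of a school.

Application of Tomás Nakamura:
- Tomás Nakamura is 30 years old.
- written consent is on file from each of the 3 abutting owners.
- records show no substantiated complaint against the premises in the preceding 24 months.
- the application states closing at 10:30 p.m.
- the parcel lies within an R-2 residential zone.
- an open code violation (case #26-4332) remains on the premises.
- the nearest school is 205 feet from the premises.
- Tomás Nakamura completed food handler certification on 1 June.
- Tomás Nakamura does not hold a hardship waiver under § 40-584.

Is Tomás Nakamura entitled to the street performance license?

(a) age ≥ 16 — satisfied.
(i) hardship waiver — not satisfied.
(ii) commercially zoned — not met.
(b) = F OR F = false.
(c) food handler cert. — holds.
(1) = T AND F AND T = false.
(i) closes by 8 p.m. — not satisfied.
(ii) no code violations — not met.
(a) = F OR F = false.
(b) all abutters consent — satisfied.
(c) ≥200 ft from school — holds.
(2) = F AND T AND T = false.
Overall = F OR F = false.

No — denied.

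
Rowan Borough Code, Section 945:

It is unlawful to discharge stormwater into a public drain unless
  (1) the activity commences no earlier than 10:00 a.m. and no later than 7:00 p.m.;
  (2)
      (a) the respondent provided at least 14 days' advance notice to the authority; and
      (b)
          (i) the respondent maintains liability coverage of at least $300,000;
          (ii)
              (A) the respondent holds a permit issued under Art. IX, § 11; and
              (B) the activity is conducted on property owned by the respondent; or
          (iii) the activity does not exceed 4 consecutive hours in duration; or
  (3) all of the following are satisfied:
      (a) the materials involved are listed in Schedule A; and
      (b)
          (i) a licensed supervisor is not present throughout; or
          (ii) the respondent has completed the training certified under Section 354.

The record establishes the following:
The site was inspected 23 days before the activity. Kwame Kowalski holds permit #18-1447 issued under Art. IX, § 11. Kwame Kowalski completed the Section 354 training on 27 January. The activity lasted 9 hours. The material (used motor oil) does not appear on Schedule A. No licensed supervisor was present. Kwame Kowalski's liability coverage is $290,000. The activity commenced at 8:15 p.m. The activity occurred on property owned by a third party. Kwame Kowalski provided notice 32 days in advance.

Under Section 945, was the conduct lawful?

No — unlawful.

(1) start within hours — not satisfied.
(a) ≥14 days' notice — met.
(i) coverage ≥ $300,000 — not met.
(A) holds permit — holds.
(B) own property — not met.
So (ii) is not satisfied (T AND F).
(iii) ≤ 4 hrs duration — not met.
(b): F OR F OR F → false.
So (2) is not satisfied (T AND F).
(a) Schedule A material — fails.
(i) not (supervisor present) — met.
(ii) training certified — satisfied.
(b) = T OR T = true.
So (3) is not satisfied (F AND T).
So Overall is not satisfied (F OR F OR F).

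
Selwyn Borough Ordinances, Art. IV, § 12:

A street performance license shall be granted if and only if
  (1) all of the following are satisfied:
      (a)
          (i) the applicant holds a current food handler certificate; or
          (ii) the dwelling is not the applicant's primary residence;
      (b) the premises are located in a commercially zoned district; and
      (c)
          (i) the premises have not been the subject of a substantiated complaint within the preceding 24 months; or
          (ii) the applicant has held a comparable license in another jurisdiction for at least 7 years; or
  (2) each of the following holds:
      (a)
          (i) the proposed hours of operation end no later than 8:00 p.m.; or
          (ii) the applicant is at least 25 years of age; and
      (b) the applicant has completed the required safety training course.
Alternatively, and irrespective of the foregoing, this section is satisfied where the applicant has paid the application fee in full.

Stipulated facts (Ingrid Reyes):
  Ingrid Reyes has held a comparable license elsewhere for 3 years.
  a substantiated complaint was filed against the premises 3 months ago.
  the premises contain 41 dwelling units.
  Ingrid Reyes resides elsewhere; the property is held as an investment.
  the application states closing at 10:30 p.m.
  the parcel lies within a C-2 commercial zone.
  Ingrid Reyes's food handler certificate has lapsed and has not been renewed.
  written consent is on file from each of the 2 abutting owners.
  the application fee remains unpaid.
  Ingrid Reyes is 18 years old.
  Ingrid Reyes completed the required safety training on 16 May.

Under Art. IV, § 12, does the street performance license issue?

No — denied.

(i) food handler cert. — not satisfied.
(ii) not (primary residence) — satisfied.
(a) = F OR T = true.
(b) commercially zoned — met.
(i) no complaint in 24 mo. — fails.
(ii) prior license ≥ 7 yr — fails.
So (c) is not satisfied (F OR F).
(1): T AND T AND F → false.
(i) closes by 8 p.m. — fails.
(ii) age ≥ 25 — not met.
(a) = F OR F = false.
(b) safety training — holds.
So (2) is not satisfied (F AND T).
Overall = F OR F = false.
Exception (fee paid) — not satisfied.
Result: main false OR exception false → false.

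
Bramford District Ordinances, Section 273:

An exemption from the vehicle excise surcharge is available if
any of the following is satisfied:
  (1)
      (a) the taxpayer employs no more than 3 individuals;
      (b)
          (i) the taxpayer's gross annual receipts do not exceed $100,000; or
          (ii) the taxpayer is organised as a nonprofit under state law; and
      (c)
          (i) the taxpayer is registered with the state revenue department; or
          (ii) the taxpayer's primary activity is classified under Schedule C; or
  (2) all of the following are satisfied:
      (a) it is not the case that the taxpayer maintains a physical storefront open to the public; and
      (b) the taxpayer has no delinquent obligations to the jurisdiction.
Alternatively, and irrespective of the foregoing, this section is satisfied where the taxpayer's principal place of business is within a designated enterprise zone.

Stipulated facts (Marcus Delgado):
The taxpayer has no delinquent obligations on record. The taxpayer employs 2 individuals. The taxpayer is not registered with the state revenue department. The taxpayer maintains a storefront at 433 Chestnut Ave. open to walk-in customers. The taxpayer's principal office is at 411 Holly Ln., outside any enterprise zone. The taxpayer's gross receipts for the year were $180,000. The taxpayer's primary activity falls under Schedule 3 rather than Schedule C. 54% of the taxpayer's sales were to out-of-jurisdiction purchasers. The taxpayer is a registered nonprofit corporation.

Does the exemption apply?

(a) ≤ 3 employees — met.
(i) receipts ≤ $100,000 — fails.
(ii) nonprofit — met.
(b) = F OR T = true.
(i) state-registered — fails.
(ii) Schedule C activity — fails.
(c): F OR F → false.
So (1) is not satisfied (T AND T AND F).
(a) not (has storefront) — not satisfied.
(b) no delinquency — holds.
So (2) is not satisfied (F AND T).
Overall: F OR F → false.
Exception (in enterprise zone) — not satisfied.
Result: main false OR exception false → false.

No — not exempt.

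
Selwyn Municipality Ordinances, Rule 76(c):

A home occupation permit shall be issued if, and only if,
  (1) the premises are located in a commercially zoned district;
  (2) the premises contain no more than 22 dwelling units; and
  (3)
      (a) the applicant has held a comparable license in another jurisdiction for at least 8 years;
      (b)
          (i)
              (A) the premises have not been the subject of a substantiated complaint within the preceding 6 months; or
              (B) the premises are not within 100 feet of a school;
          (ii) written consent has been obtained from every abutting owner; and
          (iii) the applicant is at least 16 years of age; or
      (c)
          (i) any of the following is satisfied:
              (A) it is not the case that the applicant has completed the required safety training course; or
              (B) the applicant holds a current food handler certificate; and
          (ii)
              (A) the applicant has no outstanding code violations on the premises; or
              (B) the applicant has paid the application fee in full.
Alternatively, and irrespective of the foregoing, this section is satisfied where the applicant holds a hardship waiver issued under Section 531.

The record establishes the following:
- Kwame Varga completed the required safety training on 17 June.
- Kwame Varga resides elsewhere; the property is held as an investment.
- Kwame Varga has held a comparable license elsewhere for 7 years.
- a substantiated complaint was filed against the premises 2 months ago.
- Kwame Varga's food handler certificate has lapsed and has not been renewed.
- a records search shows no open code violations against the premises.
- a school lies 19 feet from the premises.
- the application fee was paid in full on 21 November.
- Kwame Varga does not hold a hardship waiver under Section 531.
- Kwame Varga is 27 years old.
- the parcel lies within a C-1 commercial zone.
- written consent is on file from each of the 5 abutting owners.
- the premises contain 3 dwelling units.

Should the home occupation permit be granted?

(1) commercially zoned — holds.
(2) ≤ 22 units — satisfied.
(a) prior license ≥ 8 yr — fails.
(A) no complaint in 6 mo. — not met.
(B) ≥100 ft from school — fails.
(i): F OR F → false.
(ii) all abutters consent — holds.
(iii) age ≥ 16 — satisfied.
(b): F AND T AND T → false.
(A) not (safety training) — fails.
(B) food handler cert. — not satisfied.
So (i) is not satisfied (F OR F).
(A) no code violations — holds.
(B) fee paid — met.
(ii) = T OR T = true.
(c): F AND T → false.
So (3) is not satisfied (F OR F OR F).
So Overall is not satisfied (T AND T AND F).
Exception (hardship waiver) — not satisfied.
Result: main false OR exception false → false.

No — denied.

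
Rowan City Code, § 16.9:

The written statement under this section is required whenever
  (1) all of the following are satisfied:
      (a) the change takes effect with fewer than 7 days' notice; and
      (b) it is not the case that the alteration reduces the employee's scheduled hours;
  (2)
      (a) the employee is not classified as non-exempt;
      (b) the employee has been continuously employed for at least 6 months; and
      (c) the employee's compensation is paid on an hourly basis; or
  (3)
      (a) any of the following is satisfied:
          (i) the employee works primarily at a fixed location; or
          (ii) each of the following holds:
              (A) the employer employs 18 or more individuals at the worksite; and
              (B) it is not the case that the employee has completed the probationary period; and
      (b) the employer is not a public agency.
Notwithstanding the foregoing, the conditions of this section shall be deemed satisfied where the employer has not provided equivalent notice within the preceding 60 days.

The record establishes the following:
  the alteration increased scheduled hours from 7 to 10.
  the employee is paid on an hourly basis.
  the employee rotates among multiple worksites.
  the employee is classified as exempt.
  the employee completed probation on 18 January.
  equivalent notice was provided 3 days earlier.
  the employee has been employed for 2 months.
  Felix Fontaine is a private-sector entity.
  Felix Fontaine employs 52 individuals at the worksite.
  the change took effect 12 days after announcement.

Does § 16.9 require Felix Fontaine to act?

(a) < 7 days' notice — not satisfied.
(b) not (hours reduced) — satisfied.
(1) = F AND T = false.
(a) not (non-exempt) — holds.
(b) tenure ≥ 6 mo. — not satisfied.
(c) hourly-paid — met.
(2) = T AND F AND T = false.
(i) fixed location — not met.
(A) ≥ 18 at site — holds.
(B) not (past probation) — fails.
So (ii) is not satisfied (T AND F).
(a): F OR F → false.
(b) not (public agency) — satisfied.
So (3) is not satisfied (F AND T).
So Overall is not satisfied (F OR F OR F).
Exception (no recent notice) — not satisfied.
Result: main false OR exception false → false.

No — not required.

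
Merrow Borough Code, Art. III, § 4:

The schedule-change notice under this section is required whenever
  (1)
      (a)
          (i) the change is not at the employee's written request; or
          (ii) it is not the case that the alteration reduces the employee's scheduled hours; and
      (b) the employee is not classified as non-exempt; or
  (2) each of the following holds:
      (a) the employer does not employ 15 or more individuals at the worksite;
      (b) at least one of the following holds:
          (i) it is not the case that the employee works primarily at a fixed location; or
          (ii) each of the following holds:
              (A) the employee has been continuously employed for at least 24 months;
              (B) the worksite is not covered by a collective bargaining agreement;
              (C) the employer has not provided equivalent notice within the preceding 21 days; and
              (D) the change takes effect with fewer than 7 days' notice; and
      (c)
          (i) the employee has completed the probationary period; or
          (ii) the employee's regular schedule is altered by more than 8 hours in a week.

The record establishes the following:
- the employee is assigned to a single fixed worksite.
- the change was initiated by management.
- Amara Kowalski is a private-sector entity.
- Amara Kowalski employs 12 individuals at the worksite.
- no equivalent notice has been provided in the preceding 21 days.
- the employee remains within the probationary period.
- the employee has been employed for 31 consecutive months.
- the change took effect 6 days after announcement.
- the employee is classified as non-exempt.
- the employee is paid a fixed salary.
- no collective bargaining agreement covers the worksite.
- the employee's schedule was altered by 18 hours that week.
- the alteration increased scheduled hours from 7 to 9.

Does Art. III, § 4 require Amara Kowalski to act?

Yes — required.

(i) not employee-requested — met.
(ii) not (hours reduced) — holds.
(a): T OR T → true.
(b) not (non-exempt) — not satisfied.
(1): T AND F → false.
(a) not (≥ 15 at site) — holds.
(i) not (fixed location) — not satisfied.
(A) tenure ≥ 24 mo. — met.
(B) no CBA — holds.
(C) no recent notice — satisfied.
(D) < 7 days' notice — satisfied.
So (ii) is satisfied (T AND T AND T AND T).
(b) = F OR T = true.
(i) past probation — fails.
(ii) schedule shift > 8h — satisfied.
(c) = F OR T = true.
(2) = T AND T AND T = true.
Overall = F OR T = true.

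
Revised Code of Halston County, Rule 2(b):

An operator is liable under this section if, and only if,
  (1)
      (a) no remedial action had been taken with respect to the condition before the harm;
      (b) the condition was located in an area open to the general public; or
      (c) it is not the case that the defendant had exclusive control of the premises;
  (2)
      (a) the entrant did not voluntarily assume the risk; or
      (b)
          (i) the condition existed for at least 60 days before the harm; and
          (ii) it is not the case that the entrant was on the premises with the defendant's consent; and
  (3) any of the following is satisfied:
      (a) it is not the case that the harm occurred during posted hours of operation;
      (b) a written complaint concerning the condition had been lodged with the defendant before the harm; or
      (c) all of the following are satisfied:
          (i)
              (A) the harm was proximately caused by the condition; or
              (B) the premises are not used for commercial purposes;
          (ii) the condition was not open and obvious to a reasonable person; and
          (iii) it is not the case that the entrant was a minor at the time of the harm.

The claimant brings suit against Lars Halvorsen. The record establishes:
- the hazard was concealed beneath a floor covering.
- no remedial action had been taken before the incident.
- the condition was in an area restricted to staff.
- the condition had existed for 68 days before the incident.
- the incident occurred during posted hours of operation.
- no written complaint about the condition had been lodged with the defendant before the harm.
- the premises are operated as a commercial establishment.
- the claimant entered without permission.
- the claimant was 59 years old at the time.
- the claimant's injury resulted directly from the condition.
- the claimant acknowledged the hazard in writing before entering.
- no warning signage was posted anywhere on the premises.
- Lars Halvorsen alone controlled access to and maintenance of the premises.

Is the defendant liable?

Yes — liable.

(a) no remedial action — met.
(b) public area — not satisfied.
(c) not (exclusive control) — not met.
So (1) is satisfied (T OR F OR F).
(a) no assumed risk — not met.
(i) condition ≥60 days old — holds.
(ii) not (consent to enter) — satisfied.
So (b) is satisfied (T AND T).
So (2) is satisfied (F OR T).
(a) not (during posted hours) — not met.
(b) complaint lodged — fails.
(A) proximate cause — holds.
(B) not (commercial use) — not met.
So (i) is satisfied (T OR F).
(ii) not open/obvious — holds.
(iii) not (entrant a minor) — met.
So (c) is satisfied (T AND T AND T).
(3) = F OR F OR T = true.
Overall: T AND T AND T → true.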